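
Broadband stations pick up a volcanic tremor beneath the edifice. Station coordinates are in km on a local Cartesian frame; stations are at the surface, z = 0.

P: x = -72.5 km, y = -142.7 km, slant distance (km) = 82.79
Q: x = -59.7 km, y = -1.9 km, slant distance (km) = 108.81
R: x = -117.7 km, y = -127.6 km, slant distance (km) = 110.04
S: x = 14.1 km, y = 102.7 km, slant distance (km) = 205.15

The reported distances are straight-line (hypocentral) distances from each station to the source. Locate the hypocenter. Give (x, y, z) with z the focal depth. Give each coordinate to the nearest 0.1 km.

Each station gives a sphere (x−x_i)² + (y−y_i)² + z² = d_i² (stations at z=0).
Subtracting the P sphere from Q and R: z² cancels, leaving linear equations in x and y:
25.6 x + 281.6 y = -27037.27
-90.4 x + 30.2 y = -739.11
Solving: x ≈ -23.195, y ≈ -93.904 km (keep extra digits for the depth step; rounded: -23.2, -93.9).
Then from the P sphere: z² = 82.79² − (x + 72.5)² − (y + 142.7)² with x = -23.195, y = -93.904, so z ≈ 45.190 ≈ 45.2 km.

(-23.2, -93.9, 45.2)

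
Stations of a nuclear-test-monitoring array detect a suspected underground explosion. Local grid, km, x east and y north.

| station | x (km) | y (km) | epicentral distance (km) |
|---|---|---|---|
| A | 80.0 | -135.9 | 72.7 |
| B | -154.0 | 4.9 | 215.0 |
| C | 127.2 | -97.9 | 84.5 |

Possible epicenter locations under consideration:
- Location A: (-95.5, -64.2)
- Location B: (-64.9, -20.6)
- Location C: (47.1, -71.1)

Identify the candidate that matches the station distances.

For each candidate, compare |candidate − station| to the reported distance:
Location A: residuals A 116.9, B 124.5, C 140.7 → max 140.7 km
Location B: residuals A 112.5, B 122.3, C 122.6 → max 122.6 km
Location C: residuals A 0.0, B 0.0, C 0.0 → max 0.0 km
Only Location C has all residuals ≈ 0.

Location C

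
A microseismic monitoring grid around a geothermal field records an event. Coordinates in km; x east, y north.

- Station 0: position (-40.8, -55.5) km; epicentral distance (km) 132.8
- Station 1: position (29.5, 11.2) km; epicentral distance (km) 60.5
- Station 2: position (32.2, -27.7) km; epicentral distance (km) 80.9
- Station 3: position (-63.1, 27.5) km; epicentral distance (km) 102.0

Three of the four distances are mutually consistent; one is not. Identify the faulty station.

Station 1

Solve using three stations at a time. Using Station 0, Station 2, Station 3 (subtract circle equations pairwise → linear system) gives (x, y) ≈ (35.6, 53.1).
Distances from that point to each station vs reported:
  Station 0: calculated 132.8 vs reported 132.8 → residual 0.0 km
  Station 1: calculated 42.3 vs reported 60.5 → residual 18.2 km
  Station 2: calculated 80.9 vs reported 80.9 → residual 0.0 km
  Station 3: calculated 102.0 vs reported 102.0 → residual 0.0 km
Station 0, Station 2, Station 3 are mutually consistent (residuals ≈ 0); Station 1 is off by 18.2 km.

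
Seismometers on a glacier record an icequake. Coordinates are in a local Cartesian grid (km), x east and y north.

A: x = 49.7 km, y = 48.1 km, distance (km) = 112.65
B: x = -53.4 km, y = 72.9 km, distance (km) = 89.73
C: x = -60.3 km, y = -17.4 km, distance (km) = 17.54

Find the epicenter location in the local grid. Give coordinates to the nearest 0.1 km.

Circle about each station: (x − 49.7)² + (y − 48.1)² = 112.65²; (x + 53.4)² + (y − 72.9)² = 89.73²; (x + 60.3)² + (y + 17.4)² = 17.54².
Subtracting the A equation from the B and C equations removes the quadratic terms:
-206.2 x + 49.6 y = 8020.82
-220.0 x − 131.0 y = 11537.52
Solving the 2×2 system: x ≈ -42.8, y ≈ -16.2 km.

(-42.8, -16.2)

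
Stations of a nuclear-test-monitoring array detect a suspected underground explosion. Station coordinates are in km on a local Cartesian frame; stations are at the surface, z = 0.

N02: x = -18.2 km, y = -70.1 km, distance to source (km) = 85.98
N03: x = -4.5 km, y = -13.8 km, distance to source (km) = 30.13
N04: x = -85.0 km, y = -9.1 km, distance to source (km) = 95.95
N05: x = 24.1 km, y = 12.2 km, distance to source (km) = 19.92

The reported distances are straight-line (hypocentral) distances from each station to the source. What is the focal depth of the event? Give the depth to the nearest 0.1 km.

11.8 km

Each station gives a sphere (x−x_i)² + (y−y_i)² + z² = d_i² (stations at z=0).
Subtracting the N02 sphere from N03 and N04: z² cancels, leaving linear equations in x and y:
27.4 x + 112.6 y = 1450.18
-133.6 x + 122.0 y = 248.72
Solving: x ≈ 8.099, y ≈ 10.908 km (keep extra digits for the depth step; rounded: 8.1, 10.9).
Then from the N02 sphere: z² = 85.98² − (x + 18.2)² − (y + 70.1)² with x = 8.099, y = 10.908, so z ≈ 11.774 ≈ 11.8 km.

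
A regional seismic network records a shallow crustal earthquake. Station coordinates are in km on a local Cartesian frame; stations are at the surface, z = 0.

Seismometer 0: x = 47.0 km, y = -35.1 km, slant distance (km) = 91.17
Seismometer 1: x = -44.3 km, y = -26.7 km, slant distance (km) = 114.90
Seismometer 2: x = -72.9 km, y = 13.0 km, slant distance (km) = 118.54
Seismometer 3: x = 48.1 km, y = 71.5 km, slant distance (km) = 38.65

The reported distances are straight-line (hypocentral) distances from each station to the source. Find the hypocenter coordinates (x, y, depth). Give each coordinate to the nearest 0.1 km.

Each station gives a sphere (x−x_i)² + (y−y_i)² + z² = d_i² (stations at z=0).
Subtracting the Seismometer 0 sphere from Seismometer 1 and Seismometer 2: z² cancels, leaving linear equations in x and y:
-182.6 x + 16.8 y = -5655.67
-239.8 x + 96.2 y = -3697.36
Solving: x ≈ 35.602, y ≈ 50.312 km (keep extra digits for the depth step; rounded: 35.6, 50.3).
Then from the Seismometer 0 sphere: z² = 91.17² − (x − 47.0)² − (y + 35.1)² with x = 35.602, y = 50.312, so z ≈ 29.780 ≈ 29.8 km.

(35.6, 50.3, 29.8)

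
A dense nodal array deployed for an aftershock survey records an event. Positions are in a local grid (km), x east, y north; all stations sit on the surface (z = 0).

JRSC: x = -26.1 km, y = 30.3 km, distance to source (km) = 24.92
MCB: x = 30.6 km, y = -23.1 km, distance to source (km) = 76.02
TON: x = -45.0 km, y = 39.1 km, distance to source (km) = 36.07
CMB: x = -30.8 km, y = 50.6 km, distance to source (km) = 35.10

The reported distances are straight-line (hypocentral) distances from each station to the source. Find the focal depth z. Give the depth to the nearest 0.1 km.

depth ≈ 24.2 km

Each station gives a sphere (x−x_i)² + (y−y_i)² + z² = d_i² (stations at z=0).
Subtracting the JRSC sphere from MCB and TON: z² cancels, leaving linear equations in x and y:
113.4 x − 106.8 y = -5287.36
-37.8 x + 17.6 y = 1274.47
Solving: x ≈ -21.093, y ≈ 27.110 km (keep extra digits for the depth step; rounded: -21.1, 27.1).
Then from the JRSC sphere: z² = 24.92² − (x + 26.1)² − (y − 30.3)² with x = -21.093, y = 27.110, so z ≈ 24.202 ≈ 24.2 km.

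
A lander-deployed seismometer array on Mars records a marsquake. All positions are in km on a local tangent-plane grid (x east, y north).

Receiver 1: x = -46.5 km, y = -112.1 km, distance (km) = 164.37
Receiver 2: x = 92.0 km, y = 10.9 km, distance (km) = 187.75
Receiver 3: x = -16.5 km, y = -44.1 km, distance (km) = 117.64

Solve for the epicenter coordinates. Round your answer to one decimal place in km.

Circle about each station: (x + 46.5)² + (y + 112.1)² = 164.37²; (x − 92.0)² + (y − 10.9)² = 187.75²; (x + 16.5)² + (y + 44.1)² = 117.64².
Subtracting the Receiver 1 equation from the Receiver 2 and Receiver 3 equations removes the quadratic terms:
277.0 x + 246.0 y = -14378.42
60.0 x + 136.0 y = 666.73
Solving the 2×2 system: x ≈ -92.5, y ≈ 45.7 km.

-92.5 km east, 45.7 km north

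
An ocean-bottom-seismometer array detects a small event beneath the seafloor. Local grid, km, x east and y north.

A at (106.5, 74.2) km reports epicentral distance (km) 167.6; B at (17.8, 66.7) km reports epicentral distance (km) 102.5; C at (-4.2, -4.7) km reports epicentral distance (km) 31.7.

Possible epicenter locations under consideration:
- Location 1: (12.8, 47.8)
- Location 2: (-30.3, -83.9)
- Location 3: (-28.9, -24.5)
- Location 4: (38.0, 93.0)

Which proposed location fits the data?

For each candidate, compare |candidate − station| to the reported distance:
Location 1: residuals A 70.3, B 82.9, C 23.5 → max 82.9 km
Location 2: residuals A 41.5, B 55.6, C 51.7 → max 55.6 km
Location 3: residuals A 0.0, B 0.0, C 0.0 → max 0.0 km
Location 4: residuals A 96.6, B 69.3, C 74.7 → max 96.6 km
Only Location 3 has all residuals ≈ 0.

Location 3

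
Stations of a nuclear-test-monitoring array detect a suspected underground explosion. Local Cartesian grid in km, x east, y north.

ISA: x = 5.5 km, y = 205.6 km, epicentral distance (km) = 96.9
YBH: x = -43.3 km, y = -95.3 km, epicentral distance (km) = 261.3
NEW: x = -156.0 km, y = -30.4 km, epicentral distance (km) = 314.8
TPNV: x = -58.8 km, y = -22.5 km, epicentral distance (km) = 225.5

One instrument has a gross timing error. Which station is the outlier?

ISA

Solve using three stations at a time. Using YBH, NEW, TPNV (subtract circle equations pairwise → linear system) gives (x, y) ≈ (130.6, 99.5).
Distances from that point to each station vs reported:
  ISA: calculated 164.0 vs reported 96.9 → residual 67.1 km
  YBH: calculated 261.1 vs reported 261.3 → residual 0.2 km
  NEW: calculated 314.6 vs reported 314.8 → residual 0.2 km
  TPNV: calculated 225.2 vs reported 225.5 → residual 0.3 km
YBH, NEW, TPNV are mutually consistent (residuals ≈ 0); ISA is off by 67.1 km.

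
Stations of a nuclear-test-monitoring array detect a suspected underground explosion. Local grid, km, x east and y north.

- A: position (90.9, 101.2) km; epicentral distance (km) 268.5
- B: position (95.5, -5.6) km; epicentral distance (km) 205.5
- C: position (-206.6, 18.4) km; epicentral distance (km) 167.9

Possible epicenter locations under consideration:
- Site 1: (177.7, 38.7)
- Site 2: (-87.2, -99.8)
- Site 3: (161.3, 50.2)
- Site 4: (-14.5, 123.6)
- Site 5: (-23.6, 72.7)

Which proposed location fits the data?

Site 2

For each candidate, compare |candidate − station| to the reported distance:
Site 1: residuals A 161.5, B 112.1, C 216.9 → max 216.9 km
Site 2: residuals A 0.1, B 0.1, C 0.1 → max 0.1 km
Site 3: residuals A 181.6, B 119.2, C 201.4 → max 201.4 km
Site 4: residuals A 160.7, B 35.8, C 51.1 → max 160.7 km
Site 5: residuals A 150.5, B 63.0, C 23.0 → max 150.5 km
Only Site 2 has all residuals ≈ 0.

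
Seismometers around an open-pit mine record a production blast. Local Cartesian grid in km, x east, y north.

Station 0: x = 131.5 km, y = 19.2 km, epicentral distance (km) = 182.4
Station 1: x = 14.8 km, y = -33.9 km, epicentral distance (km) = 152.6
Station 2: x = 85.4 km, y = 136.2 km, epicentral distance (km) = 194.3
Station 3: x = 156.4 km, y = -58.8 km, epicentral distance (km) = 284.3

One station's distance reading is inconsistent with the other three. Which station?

Station 0

Solve using three stations at a time. Using Station 1, Station 2, Station 3 (subtract circle equations pairwise → linear system) gives (x, y) ≈ (-97.2, 69.7).
Distances from that point to each station vs reported:
  Station 0: calculated 234.2 vs reported 182.4 → residual 51.8 km
  Station 1: calculated 152.6 vs reported 152.6 → residual 0.0 km
  Station 2: calculated 194.3 vs reported 194.3 → residual 0.0 km
  Station 3: calculated 284.3 vs reported 284.3 → residual 0.0 km
Station 1, Station 2, Station 3 are mutually consistent (residuals ≈ 0); Station 0 is off by 51.8 km.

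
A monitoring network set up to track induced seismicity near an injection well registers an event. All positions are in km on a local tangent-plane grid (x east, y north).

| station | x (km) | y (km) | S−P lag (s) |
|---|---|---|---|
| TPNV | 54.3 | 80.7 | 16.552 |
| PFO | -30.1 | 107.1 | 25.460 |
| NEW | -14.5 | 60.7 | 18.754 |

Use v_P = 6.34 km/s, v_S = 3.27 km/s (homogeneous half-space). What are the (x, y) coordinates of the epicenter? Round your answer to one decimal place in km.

74.7 km east, -29.2 km north

Distance from S−P lag: d = Δt · v_P v_S / (v_P − v_S) = Δt · (6.34·3.27)/(6.34−3.27) ≈ 6.7530·Δt.
So d_TPNV = 111.78, d_PFO = 171.93, d_NEW = 126.65 km.
Circle about each station: (x − 54.3)² + (y − 80.7)² = 111.78²; (x + 30.1)² + (y − 107.1)² = 171.93²; (x + 14.5)² + (y − 60.7)² = 126.65².
Subtracting the TPNV equation from the PFO and NEW equations removes the quadratic terms:
-168.8 x + 52.8 y = -14149.72
-137.6 x − 40.0 y = -9111.69
Solving the 2×2 system: x ≈ 74.7, y ≈ -29.2 km.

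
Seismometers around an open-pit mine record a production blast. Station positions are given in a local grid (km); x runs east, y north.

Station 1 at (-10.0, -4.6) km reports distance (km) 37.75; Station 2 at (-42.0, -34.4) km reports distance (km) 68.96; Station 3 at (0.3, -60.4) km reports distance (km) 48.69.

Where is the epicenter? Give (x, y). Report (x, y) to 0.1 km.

25.1 km east, -18.5 km north

Circle about each station: (x + 10.0)² + (y + 4.6)² = 37.75²; (x + 42.0)² + (y + 34.4)² = 68.96²; (x − 0.3)² + (y + 60.4)² = 48.69².
Subtracting pairs of circle equations eliminates x²+y² and gives linear equations (the radical axes):
-64.0 x − 59.6 y = -504.22
20.6 x − 111.6 y = 2581.44
Solving the 2×2 system: x ≈ 25.1, y ≈ -18.5 km.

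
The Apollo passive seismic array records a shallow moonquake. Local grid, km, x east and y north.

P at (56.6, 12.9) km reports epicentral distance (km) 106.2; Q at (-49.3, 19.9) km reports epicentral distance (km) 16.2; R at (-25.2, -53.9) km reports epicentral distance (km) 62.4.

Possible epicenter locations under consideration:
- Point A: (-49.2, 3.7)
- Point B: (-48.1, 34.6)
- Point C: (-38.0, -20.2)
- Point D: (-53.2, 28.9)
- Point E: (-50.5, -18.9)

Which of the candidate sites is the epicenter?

Point A

For each candidate, compare |candidate − station| to the reported distance:
Point A: residuals P 0.0, Q 0.0, R 0.0 → max 0.0 km
Point B: residuals P 0.7, Q 1.5, R 29.0 → max 29.0 km
Point C: residuals P 6.0, Q 25.5, R 26.4 → max 26.4 km
Point D: residuals P 4.8, Q 6.4, R 25.0 → max 25.0 km
Point E: residuals P 5.5, Q 22.6, R 19.2 → max 22.6 km
Only Point A has all residuals ≈ 0.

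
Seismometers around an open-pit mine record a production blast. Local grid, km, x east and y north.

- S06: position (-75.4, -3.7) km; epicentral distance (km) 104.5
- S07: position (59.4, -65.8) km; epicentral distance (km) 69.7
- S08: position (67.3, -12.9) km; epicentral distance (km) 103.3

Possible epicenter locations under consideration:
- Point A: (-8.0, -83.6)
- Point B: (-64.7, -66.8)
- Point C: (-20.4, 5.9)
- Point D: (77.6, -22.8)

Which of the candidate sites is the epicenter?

Point A

For each candidate, compare |candidate − station| to the reported distance:
Point A: residuals S06 0.0, S07 0.0, S08 0.0 → max 0.0 km
Point B: residuals S06 40.5, S07 54.4, S08 39.3 → max 54.4 km
Point C: residuals S06 48.7, S07 37.6, S08 13.6 → max 48.7 km
Point D: residuals S06 49.7, S07 23.0, S08 89.0 → max 89.0 km
Only Point A has all residuals ≈ 0.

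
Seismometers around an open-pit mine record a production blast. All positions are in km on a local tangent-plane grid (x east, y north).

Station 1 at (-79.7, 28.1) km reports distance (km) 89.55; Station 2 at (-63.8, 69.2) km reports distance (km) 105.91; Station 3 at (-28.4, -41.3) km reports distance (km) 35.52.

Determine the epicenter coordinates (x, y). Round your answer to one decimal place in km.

Circle about each station: (x + 79.7)² + (y − 28.1)² = 89.55²; (x + 63.8)² + (y − 69.2)² = 105.91²; (x + 28.4)² + (y + 41.3)² = 35.52².
Subtracting the Station 1 equation from the Station 2 and Station 3 equations removes the quadratic terms:
31.8 x + 82.2 y = -1480.35
102.6 x − 138.8 y = 2128.08
Solving the 2×2 system: x ≈ -2.4, y ≈ -17.1 km.
Check against Station 1 (with the unrounded x, y): √((x + 79.7)²+(y − 28.1)²) = 89.56 ≈ 89.55 km. ✓

-2.4 km east, -17.1 km north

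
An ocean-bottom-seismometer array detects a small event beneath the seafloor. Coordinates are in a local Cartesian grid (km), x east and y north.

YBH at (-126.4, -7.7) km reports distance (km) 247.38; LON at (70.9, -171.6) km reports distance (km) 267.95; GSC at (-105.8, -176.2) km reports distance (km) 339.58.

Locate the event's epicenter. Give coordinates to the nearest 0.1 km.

Circle about each station: (x + 126.4)² + (y + 7.7)² = 247.38²; (x − 70.9)² + (y + 171.6)² = 267.95²; (x + 105.8)² + (y + 176.2)² = 339.58².
Subtracting the YBH equation from the LON and GSC equations removes the quadratic terms:
394.6 x − 327.8 y = 7836.78
41.2 x − 337.0 y = -27913.88
Solving the 2×2 system: x ≈ 98.7, y ≈ 94.9 km.
Check against YBH (with the unrounded x, y): √((x + 126.4)²+(y + 7.7)²) = 247.37 ≈ 247.38 km. ✓

(98.7, 94.9)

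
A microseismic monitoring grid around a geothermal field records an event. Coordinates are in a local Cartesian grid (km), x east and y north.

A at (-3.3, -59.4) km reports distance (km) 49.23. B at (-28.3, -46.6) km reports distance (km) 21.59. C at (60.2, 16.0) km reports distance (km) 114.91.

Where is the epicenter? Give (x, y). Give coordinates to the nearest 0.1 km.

Circle about each station: (x + 3.3)² + (y + 59.4)² = 49.23²; (x + 28.3)² + (y + 46.6)² = 21.59²; (x − 60.2)² + (y − 16.0)² = 114.91².
Subtracting pairs of circle equations eliminates x²+y² and gives linear equations (the radical axes):
-50.0 x + 25.6 y = 1390.66
127.0 x + 150.8 y = -10439.93
Solving the 2×2 system: x ≈ -44.2, y ≈ -32.0 km.

x ≈ -44.2 km, y ≈ -32.0 km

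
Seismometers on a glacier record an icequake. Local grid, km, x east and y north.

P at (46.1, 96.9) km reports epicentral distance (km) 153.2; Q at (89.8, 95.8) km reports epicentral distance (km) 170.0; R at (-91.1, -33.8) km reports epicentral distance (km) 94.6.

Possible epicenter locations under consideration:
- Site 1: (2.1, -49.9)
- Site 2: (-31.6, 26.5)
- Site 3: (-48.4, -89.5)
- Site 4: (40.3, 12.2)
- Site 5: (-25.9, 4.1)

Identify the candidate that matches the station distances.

Site 1

For each candidate, compare |candidate − station| to the reported distance:
Site 1: residuals P 0.1, Q 0.1, R 0.0 → max 0.1 km
Site 2: residuals P 48.4, Q 30.2, R 9.9 → max 48.4 km
Site 3: residuals P 55.8, Q 61.2, R 24.4 → max 61.2 km
Site 4: residuals P 68.3, Q 72.8, R 44.6 → max 72.8 km
Site 5: residuals P 35.7, Q 22.4, R 19.2 → max 35.7 km
Only Site 1 has all residuals ≈ 0.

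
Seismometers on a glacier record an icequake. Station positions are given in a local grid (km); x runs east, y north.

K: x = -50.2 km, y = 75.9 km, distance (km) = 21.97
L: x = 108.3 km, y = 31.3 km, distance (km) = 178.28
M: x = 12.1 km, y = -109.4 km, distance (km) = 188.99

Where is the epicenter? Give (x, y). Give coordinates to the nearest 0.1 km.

Circle about each station: (x + 50.2)² + (y − 75.9)² = 21.97²; (x − 108.3)² + (y − 31.3)² = 178.28²; (x − 12.1)² + (y + 109.4)² = 188.99².
Subtracting pairs of circle equations eliminates x²+y² and gives linear equations (the radical axes):
317.0 x − 89.2 y = -26873.35
124.6 x − 370.6 y = -31400.62
Solving the 2×2 system: x ≈ -67.3, y ≈ 62.1 km.
Check against K (with the unrounded x, y): √((x + 50.2)²+(y − 75.9)²) = 21.97 ≈ 21.97 km. ✓

(-67.3, 62.1)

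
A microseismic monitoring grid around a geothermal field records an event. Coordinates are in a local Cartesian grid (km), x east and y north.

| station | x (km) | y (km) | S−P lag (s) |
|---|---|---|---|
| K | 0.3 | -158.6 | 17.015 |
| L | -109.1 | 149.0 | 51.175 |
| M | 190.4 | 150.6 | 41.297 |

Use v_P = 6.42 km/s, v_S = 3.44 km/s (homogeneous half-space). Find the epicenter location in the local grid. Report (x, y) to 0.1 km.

x ≈ 126.0 km, y ≈ -148.6 km

Distance from S−P lag: d = Δt · v_P v_S / (v_P − v_S) = Δt · (6.42·3.44)/(6.42−3.44) ≈ 7.4110·Δt.
So d_K = 126.10, d_L = 379.26, d_M = 306.05 km.
Circle about each station: (x − 0.3)² + (y + 158.6)² = 126.10²; (x + 109.1)² + (y − 149.0)² = 379.26²; (x − 190.4)² + (y − 150.6)² = 306.05².
Subtracting the K equation from the L and M equations removes the quadratic terms:
-218.8 x + 615.2 y = -118987.18
380.2 x + 618.4 y = -43986.92
Solving the 2×2 system: x ≈ 126.0, y ≈ -148.6 km.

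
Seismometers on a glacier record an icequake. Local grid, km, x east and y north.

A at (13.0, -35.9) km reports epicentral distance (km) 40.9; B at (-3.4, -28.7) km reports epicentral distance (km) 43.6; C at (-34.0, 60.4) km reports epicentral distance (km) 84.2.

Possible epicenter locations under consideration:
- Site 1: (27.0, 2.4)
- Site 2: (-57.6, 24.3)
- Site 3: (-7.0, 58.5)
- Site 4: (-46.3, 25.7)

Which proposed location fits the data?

Site 1

For each candidate, compare |candidate − station| to the reported distance:
Site 1: residuals A 0.1, B 0.1, C 0.0 → max 0.1 km
Site 2: residuals A 51.9, B 32.2, C 41.1 → max 51.9 km
Site 3: residuals A 55.6, B 43.7, C 57.1 → max 57.1 km
Site 4: residuals A 44.6, B 25.7, C 47.4 → max 47.4 km
Only Site 1 has all residuals ≈ 0.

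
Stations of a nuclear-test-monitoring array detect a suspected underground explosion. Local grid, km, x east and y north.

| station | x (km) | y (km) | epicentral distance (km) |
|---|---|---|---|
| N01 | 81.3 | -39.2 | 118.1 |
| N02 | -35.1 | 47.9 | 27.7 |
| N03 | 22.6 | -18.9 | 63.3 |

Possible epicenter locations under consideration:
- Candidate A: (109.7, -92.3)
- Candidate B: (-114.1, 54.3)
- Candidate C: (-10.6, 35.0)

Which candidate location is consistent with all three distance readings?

For each candidate, compare |candidate − station| to the reported distance:
Candidate A: residuals N01 57.9, N02 173.9, N03 50.6 → max 173.9 km
Candidate B: residuals N01 98.5, N02 51.6, N03 91.8 → max 98.5 km
Candidate C: residuals N01 0.0, N02 0.0, N03 0.0 → max 0.0 km
Only Candidate C has all residuals ≈ 0.

Candidate C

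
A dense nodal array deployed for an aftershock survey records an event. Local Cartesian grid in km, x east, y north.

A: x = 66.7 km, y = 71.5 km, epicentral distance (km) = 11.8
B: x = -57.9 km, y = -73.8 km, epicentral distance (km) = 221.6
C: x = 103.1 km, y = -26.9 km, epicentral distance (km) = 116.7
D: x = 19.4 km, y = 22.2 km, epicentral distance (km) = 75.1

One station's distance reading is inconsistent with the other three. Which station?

B

Solve using three stations at a time. Using A, C, D (subtract circle equations pairwise → linear system) gives (x, y) ≈ (63.6, 82.9).
Distances from that point to each station vs reported:
  A: calculated 11.8 vs reported 11.8 → residual 0.0 km
  B: calculated 198.3 vs reported 221.6 → residual 23.3 km
  C: calculated 116.7 vs reported 116.7 → residual 0.0 km
  D: calculated 75.1 vs reported 75.1 → residual 0.0 km
A, C, D are mutually consistent (residuals ≈ 0); B is off by 23.3 km.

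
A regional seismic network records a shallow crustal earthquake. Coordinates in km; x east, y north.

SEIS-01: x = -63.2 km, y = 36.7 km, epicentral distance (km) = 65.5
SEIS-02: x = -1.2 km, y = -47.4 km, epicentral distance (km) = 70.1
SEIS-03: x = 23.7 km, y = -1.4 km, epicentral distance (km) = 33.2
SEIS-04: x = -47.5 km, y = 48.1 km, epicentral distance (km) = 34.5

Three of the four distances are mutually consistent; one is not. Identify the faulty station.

Solve using three stations at a time. Using SEIS-01, SEIS-02, SEIS-03 (subtract circle equations pairwise → linear system) gives (x, y) ≈ (0.8, 22.7).
Distances from that point to each station vs reported:
  SEIS-01: calculated 65.5 vs reported 65.5 → residual 0.0 km
  SEIS-02: calculated 70.1 vs reported 70.1 → residual 0.0 km
  SEIS-03: calculated 33.2 vs reported 33.2 → residual 0.0 km
  SEIS-04: calculated 54.6 vs reported 34.5 → residual 20.1 km
SEIS-01, SEIS-02, SEIS-03 are mutually consistent (residuals ≈ 0); SEIS-04 is off by 20.1 km.

SEIS-04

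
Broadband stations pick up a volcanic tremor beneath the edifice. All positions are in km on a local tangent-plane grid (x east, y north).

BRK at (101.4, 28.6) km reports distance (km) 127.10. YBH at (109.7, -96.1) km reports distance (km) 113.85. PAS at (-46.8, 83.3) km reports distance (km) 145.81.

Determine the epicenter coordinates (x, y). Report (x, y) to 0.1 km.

Circle about each station: (x − 101.4)² + (y − 28.6)² = 127.10²; (x − 109.7)² + (y + 96.1)² = 113.85²; (x + 46.8)² + (y − 83.3)² = 145.81².
Subtracting pairs of circle equations eliminates x²+y² and gives linear equations (the radical axes):
16.6 x − 249.4 y = 13361.97
-296.4 x + 109.4 y = -7076.94
Solving the 2×2 system: x ≈ 4.2, y ≈ -53.3 km.

4.2 km east, -53.3 km north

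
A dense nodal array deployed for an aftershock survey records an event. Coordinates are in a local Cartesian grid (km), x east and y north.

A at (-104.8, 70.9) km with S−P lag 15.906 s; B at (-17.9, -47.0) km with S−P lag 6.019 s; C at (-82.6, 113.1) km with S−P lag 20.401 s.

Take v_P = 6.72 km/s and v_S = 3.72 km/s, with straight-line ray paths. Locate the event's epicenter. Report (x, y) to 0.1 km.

Distance from S−P lag: d = Δt · v_P v_S / (v_P − v_S) = Δt · (6.72·3.72)/(6.72−3.72) ≈ 8.3328·Δt.
So d_A = 132.54, d_B = 50.16, d_C = 170.00 km.
Circle about each station: (x + 104.8)² + (y − 70.9)² = 132.54²; (x + 17.9)² + (y + 47.0)² = 50.16²; (x + 82.6)² + (y − 113.1)² = 170.00².
Subtracting the A equation from the B and C equations removes the quadratic terms:
173.8 x − 235.8 y = 1570.39
44.4 x + 84.4 y = -7728.63
Solving the 2×2 system: x ≈ -67.2, y ≈ -56.2 km.
Check against A (with the unrounded x, y): √((x + 104.8)²+(y − 70.9)²) = 132.55 ≈ 132.54 km. ✓

(-67.2, -56.2)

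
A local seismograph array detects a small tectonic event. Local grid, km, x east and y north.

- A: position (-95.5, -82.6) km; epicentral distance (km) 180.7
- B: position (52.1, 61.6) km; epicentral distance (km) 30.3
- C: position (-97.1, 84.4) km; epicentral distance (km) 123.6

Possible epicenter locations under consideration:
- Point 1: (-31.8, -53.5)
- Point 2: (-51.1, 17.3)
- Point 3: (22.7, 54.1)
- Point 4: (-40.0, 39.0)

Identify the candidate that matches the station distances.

Point 3

For each candidate, compare |candidate − station| to the reported distance:
Point 1: residuals A 110.7, B 112.1, C 29.0 → max 112.1 km
Point 2: residuals A 71.4, B 82.0, C 42.2 → max 82.0 km
Point 3: residuals A 0.0, B 0.0, C 0.0 → max 0.0 km
Point 4: residuals A 47.0, B 64.5, C 50.7 → max 64.5 km
Only Point 3 has all residuals ≈ 0.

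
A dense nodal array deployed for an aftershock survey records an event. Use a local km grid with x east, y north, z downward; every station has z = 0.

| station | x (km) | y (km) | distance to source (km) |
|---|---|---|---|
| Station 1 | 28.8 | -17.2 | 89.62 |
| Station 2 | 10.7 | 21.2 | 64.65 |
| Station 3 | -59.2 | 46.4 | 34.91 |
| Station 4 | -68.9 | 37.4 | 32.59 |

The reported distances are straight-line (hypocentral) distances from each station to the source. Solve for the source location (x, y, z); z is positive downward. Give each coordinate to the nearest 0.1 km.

Each station gives a sphere (x−x_i)² + (y−y_i)² + z² = d_i² (stations at z=0).
Subtracting the Station 1 sphere from Station 2 and Station 3: z² cancels, leaving linear equations in x and y:
-36.2 x + 76.8 y = 3290.77
-176.0 x + 127.2 y = 11345.36
Solving: x ≈ -50.800, y ≈ 18.904 km (keep extra digits for the depth step; rounded: -50.8, 18.9).
Then from the Station 1 sphere: z² = 89.62² − (x − 28.8)² − (y + 17.2)² with x = -50.800, y = 18.904, so z ≈ 19.801 ≈ 19.8 km.
Check against Station 4 (with the unrounded solution): distance 32.59 ≈ 32.59 km. ✓

(-50.8, 18.9, 19.8)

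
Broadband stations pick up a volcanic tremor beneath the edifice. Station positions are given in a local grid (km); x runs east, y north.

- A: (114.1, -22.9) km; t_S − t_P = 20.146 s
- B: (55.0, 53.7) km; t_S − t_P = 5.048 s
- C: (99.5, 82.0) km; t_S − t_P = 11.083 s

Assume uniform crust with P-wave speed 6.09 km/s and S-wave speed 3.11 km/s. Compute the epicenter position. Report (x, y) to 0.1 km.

x ≈ 29.6 km, y ≈ 73.3 km

Distance from S−P lag: d = Δt · v_P v_S / (v_P − v_S) = Δt · (6.09·3.11)/(6.09−3.11) ≈ 6.3557·Δt.
So d_A = 128.04, d_B = 32.08, d_C = 70.44 km.
Circle about each station: (x − 114.1)² + (y + 22.9)² = 128.04²; (x − 55.0)² + (y − 53.7)² = 32.08²; (x − 99.5)² + (y − 82.0)² = 70.44².
Subtracting the A equation from the B and C equations removes the quadratic terms:
-118.2 x + 153.2 y = 7730.59
-29.2 x + 209.8 y = 14513.48
Solving the 2×2 system: x ≈ 29.6, y ≈ 73.3 km.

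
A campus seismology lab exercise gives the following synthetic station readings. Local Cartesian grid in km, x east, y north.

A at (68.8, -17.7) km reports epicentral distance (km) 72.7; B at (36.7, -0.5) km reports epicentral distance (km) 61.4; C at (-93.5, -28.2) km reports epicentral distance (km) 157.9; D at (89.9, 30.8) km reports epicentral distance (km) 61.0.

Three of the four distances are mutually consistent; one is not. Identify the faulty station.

Solve using three stations at a time. Using B, C, D (subtract circle equations pairwise → linear system) gives (x, y) ≈ (36.9, 60.9).
Distances from that point to each station vs reported:
  A: calculated 84.8 vs reported 72.7 → residual 12.1 km
  B: calculated 61.4 vs reported 61.4 → residual 0.0 km
  C: calculated 157.9 vs reported 157.9 → residual 0.0 km
  D: calculated 61.0 vs reported 61.0 → residual 0.0 km
B, C, D are mutually consistent (residuals ≈ 0); A is off by 12.1 km.

A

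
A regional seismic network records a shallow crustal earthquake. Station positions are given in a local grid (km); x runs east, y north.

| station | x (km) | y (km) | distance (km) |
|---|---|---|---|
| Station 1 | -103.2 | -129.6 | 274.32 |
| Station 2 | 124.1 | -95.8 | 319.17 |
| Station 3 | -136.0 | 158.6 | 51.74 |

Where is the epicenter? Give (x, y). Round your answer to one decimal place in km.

-86.3 km east, 144.2 km north

Circle about each station: (x + 103.2)² + (y + 129.6)² = 274.32²; (x − 124.1)² + (y + 95.8)² = 319.17²; (x + 136.0)² + (y − 158.6)² = 51.74².
Subtracting pairs of circle equations eliminates x²+y² and gives linear equations (the radical axes):
454.6 x + 67.6 y = -29485.98
-65.6 x + 576.4 y = 88777.99
Solving the 2×2 system: x ≈ -86.3, y ≈ 144.2 km.
Check against Station 1 (with the unrounded x, y): √((x + 103.2)²+(y + 129.6)²) = 274.32 ≈ 274.32 km. ✓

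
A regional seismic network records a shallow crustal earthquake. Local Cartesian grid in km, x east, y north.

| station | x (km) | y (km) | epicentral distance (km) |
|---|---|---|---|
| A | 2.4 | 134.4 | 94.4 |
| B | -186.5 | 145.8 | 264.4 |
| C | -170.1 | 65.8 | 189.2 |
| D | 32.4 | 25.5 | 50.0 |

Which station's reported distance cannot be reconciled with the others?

C

Solve using three stations at a time. Using A, B, D (subtract circle equations pairwise → linear system) gives (x, y) ≈ (64.8, 63.6).
Distances from that point to each station vs reported:
  A: calculated 94.4 vs reported 94.4 → residual 0.0 km
  B: calculated 264.4 vs reported 264.4 → residual 0.0 km
  C: calculated 234.9 vs reported 189.2 → residual 45.7 km
  D: calculated 50.0 vs reported 50.0 → residual 0.0 km
A, B, D are mutually consistent (residuals ≈ 0); C is off by 45.7 km.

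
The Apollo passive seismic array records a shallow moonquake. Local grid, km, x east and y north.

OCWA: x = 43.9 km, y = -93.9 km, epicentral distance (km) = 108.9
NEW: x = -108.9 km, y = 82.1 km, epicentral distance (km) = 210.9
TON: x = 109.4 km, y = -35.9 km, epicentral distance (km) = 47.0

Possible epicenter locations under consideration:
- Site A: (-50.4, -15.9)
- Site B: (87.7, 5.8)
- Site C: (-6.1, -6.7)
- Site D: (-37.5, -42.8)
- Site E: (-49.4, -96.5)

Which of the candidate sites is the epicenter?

Site B

For each candidate, compare |candidate − station| to the reported distance:
Site A: residuals OCWA 13.5, NEW 96.8, TON 114.0 → max 114.0 km
Site B: residuals OCWA 0.0, NEW 0.0, TON 0.0 → max 0.0 km
Site C: residuals OCWA 8.4, NEW 75.1, TON 72.1 → max 75.1 km
Site D: residuals OCWA 12.8, NEW 67.0, TON 100.1 → max 100.1 km
Site E: residuals OCWA 15.6, NEW 22.6, TON 123.0 → max 123.0 km
Only Site B has all residuals ≈ 0.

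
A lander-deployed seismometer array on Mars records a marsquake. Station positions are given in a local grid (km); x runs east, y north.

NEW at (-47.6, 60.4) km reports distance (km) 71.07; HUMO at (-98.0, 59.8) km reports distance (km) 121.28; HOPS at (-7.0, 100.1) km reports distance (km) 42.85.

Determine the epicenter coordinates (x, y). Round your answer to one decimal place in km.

Circle about each station: (x + 47.6)² + (y − 60.4)² = 71.07²; (x + 98.0)² + (y − 59.8)² = 121.28²; (x + 7.0)² + (y − 100.1)² = 42.85².
Subtracting the NEW equation from the HUMO and HOPS equations removes the quadratic terms:
-100.8 x − 1.2 y = -2391.77
81.2 x + 79.4 y = 7369.91
Solving the 2×2 system: x ≈ 22.9, y ≈ 69.4 km.

22.9 km east, 69.4 km north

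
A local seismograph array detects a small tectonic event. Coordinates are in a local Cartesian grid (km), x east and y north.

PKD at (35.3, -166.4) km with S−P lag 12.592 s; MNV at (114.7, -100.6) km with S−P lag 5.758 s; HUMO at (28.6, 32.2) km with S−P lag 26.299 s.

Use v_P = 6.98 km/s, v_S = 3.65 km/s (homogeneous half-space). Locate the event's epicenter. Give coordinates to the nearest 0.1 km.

Distance from S−P lag: d = Δt · v_P v_S / (v_P − v_S) = Δt · (6.98·3.65)/(6.98−3.65) ≈ 7.6508·Δt.
So d_PKD = 96.34, d_MNV = 44.05, d_HUMO = 201.21 km.
Circle about each station: (x − 35.3)² + (y + 166.4)² = 96.34²; (x − 114.7)² + (y + 100.6)² = 44.05²; (x − 28.6)² + (y − 32.2)² = 201.21².
Subtracting the PKD equation from the MNV and HUMO equations removes the quadratic terms:
158.8 x + 131.6 y = 1682.39
-13.4 x + 397.2 y = -58284.32
Solving the 2×2 system: x ≈ 128.6, y ≈ -142.4 km.

(128.6, -142.4)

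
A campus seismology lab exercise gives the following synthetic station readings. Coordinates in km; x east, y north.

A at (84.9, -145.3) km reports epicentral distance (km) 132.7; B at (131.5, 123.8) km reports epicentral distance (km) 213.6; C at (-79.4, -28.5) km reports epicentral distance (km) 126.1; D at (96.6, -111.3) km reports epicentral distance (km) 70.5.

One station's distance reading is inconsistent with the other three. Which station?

A

Solve using three stations at a time. Using B, C, D (subtract circle equations pairwise → linear system) gives (x, y) ≈ (40.0, -69.2).
Distances from that point to each station vs reported:
  A: calculated 88.4 vs reported 132.7 → residual 44.3 km
  B: calculated 213.6 vs reported 213.6 → residual 0.0 km
  C: calculated 126.1 vs reported 126.1 → residual 0.0 km
  D: calculated 70.6 vs reported 70.5 → residual 0.1 km
B, C, D are mutually consistent (residuals ≈ 0); A is off by 44.3 km.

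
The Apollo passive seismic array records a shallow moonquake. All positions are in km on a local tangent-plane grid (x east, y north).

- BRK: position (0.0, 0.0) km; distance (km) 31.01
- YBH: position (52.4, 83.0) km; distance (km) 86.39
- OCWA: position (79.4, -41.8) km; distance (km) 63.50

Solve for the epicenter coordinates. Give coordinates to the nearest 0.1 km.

Circle about each station: x² + y² = 31.01²; (x − 52.4)² + (y − 83.0)² = 86.39²; (x − 79.4)² + (y + 41.8)² = 63.50².
Subtracting the BRK equation from the YBH and OCWA equations removes the quadratic terms:
104.8 x + 166.0 y = 3133.15
158.8 x − 83.6 y = 4980.97
Solving the 2×2 system: x ≈ 31.0, y ≈ -0.7 km.

x ≈ 31.0 km, y ≈ -0.7 km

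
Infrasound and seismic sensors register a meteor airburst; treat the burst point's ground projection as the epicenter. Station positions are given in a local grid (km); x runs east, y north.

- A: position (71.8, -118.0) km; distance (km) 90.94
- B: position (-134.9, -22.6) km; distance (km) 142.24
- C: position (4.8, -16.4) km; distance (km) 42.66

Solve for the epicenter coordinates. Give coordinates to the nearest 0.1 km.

(2.6, -59.0)

Circle about each station: (x − 71.8)² + (y + 118.0)² = 90.94²; (x + 134.9)² + (y + 22.6)² = 142.24²; (x − 4.8)² + (y + 16.4)² = 42.66².
Subtracting the A equation from the B and C equations removes the quadratic terms:
-413.4 x + 190.8 y = -12332.60
-134.0 x + 203.2 y = -12337.03
Solving the 2×2 system: x ≈ 2.6, y ≈ -59.0 km.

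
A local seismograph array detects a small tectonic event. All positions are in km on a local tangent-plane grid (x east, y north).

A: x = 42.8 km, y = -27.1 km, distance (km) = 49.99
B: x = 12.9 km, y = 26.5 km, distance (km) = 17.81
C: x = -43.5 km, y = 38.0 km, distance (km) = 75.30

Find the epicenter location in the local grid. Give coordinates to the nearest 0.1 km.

x ≈ 29.9 km, y ≈ 21.2 km

Circle about each station: (x − 42.8)² + (y + 27.1)² = 49.99²; (x − 12.9)² + (y − 26.5)² = 17.81²; (x + 43.5)² + (y − 38.0)² = 75.30².
Subtracting pairs of circle equations eliminates x²+y² and gives linear equations (the radical axes):
-59.8 x + 107.2 y = 484.21
-172.6 x + 130.2 y = -2401.09
Solving the 2×2 system: x ≈ 29.9, y ≈ 21.2 km.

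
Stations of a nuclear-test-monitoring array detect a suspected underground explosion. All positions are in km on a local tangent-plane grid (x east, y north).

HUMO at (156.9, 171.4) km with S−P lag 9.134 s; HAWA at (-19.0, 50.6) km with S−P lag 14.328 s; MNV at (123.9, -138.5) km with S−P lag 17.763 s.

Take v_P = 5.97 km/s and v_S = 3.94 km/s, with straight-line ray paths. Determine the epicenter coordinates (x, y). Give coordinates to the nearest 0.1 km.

x ≈ 146.3 km, y ≈ 66.1 km

Distance from S−P lag: d = Δt · v_P v_S / (v_P − v_S) = Δt · (5.97·3.94)/(5.97−3.94) ≈ 11.5871·Δt.
So d_HUMO = 105.84, d_HAWA = 166.02, d_MNV = 205.82 km.
Circle about each station: (x − 156.9)² + (y − 171.4)² = 105.84²; (x + 19.0)² + (y − 50.6)² = 166.02²; (x − 123.9)² + (y + 138.5)² = 205.82².
Subtracting the HUMO equation from the HAWA and MNV equations removes the quadratic terms:
-351.8 x − 241.6 y = -67434.74
-66.0 x − 619.8 y = -50621.88
Solving the 2×2 system: x ≈ 146.3, y ≈ 66.1 km.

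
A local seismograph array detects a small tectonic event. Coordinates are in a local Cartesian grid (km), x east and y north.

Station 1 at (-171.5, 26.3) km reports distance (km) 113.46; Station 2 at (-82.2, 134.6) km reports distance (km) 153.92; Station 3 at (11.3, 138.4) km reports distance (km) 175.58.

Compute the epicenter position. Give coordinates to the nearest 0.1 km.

-67.3 km east, -18.6 km north

Circle about each station: (x + 171.5)² + (y − 26.3)² = 113.46²; (x + 82.2)² + (y − 134.6)² = 153.92²; (x − 11.3)² + (y − 138.4)² = 175.58².
Subtracting pairs of circle equations eliminates x²+y² and gives linear equations (the radical axes):
178.6 x + 216.6 y = -16048.13
365.6 x + 224.2 y = -28776.85
Solving the 2×2 system: x ≈ -67.3, y ≈ -18.6 km.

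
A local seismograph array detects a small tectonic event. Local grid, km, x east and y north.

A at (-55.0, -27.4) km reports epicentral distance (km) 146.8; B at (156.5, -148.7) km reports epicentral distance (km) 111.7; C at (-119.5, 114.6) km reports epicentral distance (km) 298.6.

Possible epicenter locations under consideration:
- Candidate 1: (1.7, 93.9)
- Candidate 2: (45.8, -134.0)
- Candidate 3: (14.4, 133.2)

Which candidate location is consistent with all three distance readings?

Candidate 2

For each candidate, compare |candidate − station| to the reported distance:
Candidate 1: residuals A 12.9, B 176.1, C 175.6 → max 176.1 km
Candidate 2: residuals A 0.1, B 0.0, C 0.1 → max 0.1 km
Candidate 3: residuals A 28.2, B 204.0, C 163.4 → max 204.0 km
Only Candidate 2 has all residuals ≈ 0.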